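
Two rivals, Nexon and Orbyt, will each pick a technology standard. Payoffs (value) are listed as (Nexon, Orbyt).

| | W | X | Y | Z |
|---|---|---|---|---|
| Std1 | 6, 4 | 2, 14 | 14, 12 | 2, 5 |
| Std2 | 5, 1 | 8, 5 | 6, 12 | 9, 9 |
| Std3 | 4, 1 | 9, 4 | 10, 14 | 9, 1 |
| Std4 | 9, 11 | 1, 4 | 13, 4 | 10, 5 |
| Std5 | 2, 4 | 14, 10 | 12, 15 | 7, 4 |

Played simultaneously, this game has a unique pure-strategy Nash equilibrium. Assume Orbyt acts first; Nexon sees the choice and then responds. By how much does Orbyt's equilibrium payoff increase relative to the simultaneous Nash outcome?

Nexon best-responds to each possible Orbyt move:
- W → Nexon plays Std4 (best of 6, 5, 4, 9, 2); Orbyt gets 11.
- X → Nexon plays Std5 (best of 2, 8, 9, 1, 14); Orbyt gets 10.
- Y → Nexon plays Std1 (best of 14, 6, 10, 13, 12); Orbyt gets 12.
- Z → Nexon plays Std4 (best of 2, 9, 9, 10, 7); Orbyt gets 5.
Orbyt's induced payoffs are 11, 10, 12, 5, so Orbyt commits to Y. Subgame-perfect outcome: (Std1, Y) with payoffs (14, 12).
Under simultaneous play:
Nexon's best replies: W→Std4; X→Std5; Y→Std1; Z→Std4.
Orbyt's best replies: Std1→X; Std2→Y; Std3→Y; Std4→W; Std5→Y.
Only (Std4, W) has each player best-responding; Nash payoffs (9, 11).
Orbyt's commitment gain: 12 − 11 = 1.

1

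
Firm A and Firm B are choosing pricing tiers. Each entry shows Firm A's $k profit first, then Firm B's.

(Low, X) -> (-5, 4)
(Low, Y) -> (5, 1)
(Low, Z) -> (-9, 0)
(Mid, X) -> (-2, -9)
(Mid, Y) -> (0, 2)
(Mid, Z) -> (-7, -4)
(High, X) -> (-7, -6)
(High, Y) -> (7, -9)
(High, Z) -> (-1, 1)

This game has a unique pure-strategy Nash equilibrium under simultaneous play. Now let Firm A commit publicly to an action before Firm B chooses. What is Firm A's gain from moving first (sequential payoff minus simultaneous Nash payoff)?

Work backward from Firm B's decision.
- Low: BR = X, leader payoff -5.
- Mid: BR = Y, leader payoff 0.
- High: BR = Z, leader payoff -1.
Firm A's induced payoffs are -5, 0, -1, so Firm A commits to Mid. Subgame-perfect outcome: (Mid, Y) with payoffs (0, 2).
Now find the simultaneous Nash equilibrium.
Firm A's best replies: X→Mid; Y→High; Z→High.
Firm B's best replies: Low→X; Mid→Y; High→Z.
Only (High, Z) has each player best-responding; Nash payoffs (-1, 1).
Firm A's commitment gain: 0 − -1 = 1.

1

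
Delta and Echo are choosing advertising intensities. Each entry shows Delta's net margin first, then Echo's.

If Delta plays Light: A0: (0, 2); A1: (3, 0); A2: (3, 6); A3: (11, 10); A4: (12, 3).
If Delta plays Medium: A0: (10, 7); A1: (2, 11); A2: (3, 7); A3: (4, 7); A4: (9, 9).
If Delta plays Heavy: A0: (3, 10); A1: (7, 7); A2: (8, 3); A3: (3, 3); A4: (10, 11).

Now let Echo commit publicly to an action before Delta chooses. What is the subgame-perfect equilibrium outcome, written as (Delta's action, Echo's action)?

(Light, A3)

Backward induction with Echo moving first.
- A0 → Delta plays Medium (best of 0, 10, 3); Echo gets 7.
- A1 → Delta plays Heavy (best of 3, 2, 7); Echo gets 7.
- A2 → Delta plays Heavy (best of 3, 3, 8); Echo gets 3.
- A3 → Delta plays Light (best of 11, 4, 3); Echo gets 10.
- A4 → Delta plays Light (best of 12, 9, 10); Echo gets 3.
Maximizing over 7, 7, 3, 10, 3, Echo chooses A3. Subgame-perfect outcome: (Light, A3) with payoffs (11, 10).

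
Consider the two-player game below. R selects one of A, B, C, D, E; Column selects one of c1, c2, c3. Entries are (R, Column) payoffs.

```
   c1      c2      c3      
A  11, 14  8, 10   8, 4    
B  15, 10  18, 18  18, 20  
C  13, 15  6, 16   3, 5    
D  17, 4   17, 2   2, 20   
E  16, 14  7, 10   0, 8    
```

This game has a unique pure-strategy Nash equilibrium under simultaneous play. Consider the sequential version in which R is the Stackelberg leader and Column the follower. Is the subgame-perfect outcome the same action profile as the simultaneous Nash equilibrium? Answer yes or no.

Column best-responds to each possible R move:
- A: BR = c1, leader payoff 11.
- B: BR = c3, leader payoff 18.
- C: BR = c2, leader payoff 6.
- D: BR = c3, leader payoff 2.
- E: BR = c1, leader payoff 16.
Maximizing over 11, 18, 6, 2, 16, R chooses B. Subgame-perfect outcome: (B, c3) with payoffs (18, 20).
Under simultaneous play:
R's best replies: c1→D; c2→B; c3→B.
Column's best replies: A→c1; B→c3; C→c2; D→c3; E→c1.
Only (B, c3) has each player best-responding; Nash payoffs (18, 20).
Sequential outcome (B, c3) coincides with the Nash profile (B, c3).

yes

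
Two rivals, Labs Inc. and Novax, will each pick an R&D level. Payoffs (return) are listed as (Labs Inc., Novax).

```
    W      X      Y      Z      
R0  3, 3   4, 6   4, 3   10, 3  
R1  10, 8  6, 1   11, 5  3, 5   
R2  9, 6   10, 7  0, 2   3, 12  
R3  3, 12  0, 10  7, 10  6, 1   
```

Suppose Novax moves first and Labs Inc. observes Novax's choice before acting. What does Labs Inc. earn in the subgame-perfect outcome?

Solve by backward induction (Novax leads).
- W: Labs Inc. compares 3, 10, 9, 3 and picks R1; Novax would get 8.
- X: Labs Inc. compares 4, 6, 10, 0 and picks R2; Novax would get 7.
- Y: Labs Inc. compares 4, 11, 0, 7 and picks R1; Novax would get 5.
- Z: Labs Inc. compares 10, 3, 3, 6 and picks R0; Novax would get 3.
Among 8, 7, 5, 3, the best is 8 at W. Subgame-perfect outcome: (R1, W) with payoffs (10, 8).

10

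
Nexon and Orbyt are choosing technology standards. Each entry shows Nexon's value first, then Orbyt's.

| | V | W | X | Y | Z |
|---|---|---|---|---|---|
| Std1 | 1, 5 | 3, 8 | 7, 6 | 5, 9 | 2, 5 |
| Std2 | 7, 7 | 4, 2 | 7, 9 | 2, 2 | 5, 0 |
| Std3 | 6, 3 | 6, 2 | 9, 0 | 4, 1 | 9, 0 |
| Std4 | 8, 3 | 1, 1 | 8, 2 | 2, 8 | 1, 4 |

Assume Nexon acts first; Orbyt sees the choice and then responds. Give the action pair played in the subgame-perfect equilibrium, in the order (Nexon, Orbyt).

(Std2, X)

Orbyt best-responds to each possible Nexon move:
- Std1: Orbyt compares 5, 8, 6, 9, 5 and picks Y; Nexon would get 5.
- Std2: Orbyt compares 7, 2, 9, 2, 0 and picks X; Nexon would get 7.
- Std3: Orbyt compares 3, 2, 0, 1, 0 and picks V; Nexon would get 6.
- Std4: Orbyt compares 3, 1, 2, 8, 4 and picks Y; Nexon would get 2.
Among 5, 7, 6, 2, the best is 7 at Std2. Subgame-perfect outcome: (Std2, X) with payoffs (7, 9).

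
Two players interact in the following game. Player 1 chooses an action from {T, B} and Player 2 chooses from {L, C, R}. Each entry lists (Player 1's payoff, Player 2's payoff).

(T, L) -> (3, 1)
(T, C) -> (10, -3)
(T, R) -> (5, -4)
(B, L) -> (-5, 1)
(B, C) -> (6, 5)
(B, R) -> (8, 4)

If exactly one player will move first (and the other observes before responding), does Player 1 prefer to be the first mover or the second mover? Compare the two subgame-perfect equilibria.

If Player 1 leads: Player 2's best replies are T→L, B→C; Player 1's induced payoffs 3, 6; outcome (B, C), payoffs (6, 5).
If Player 2 leads: Player 1's best replies are L→T, C→T, R→B; Player 2's induced payoffs 1, -3, 4; outcome (B, R), payoffs (8, 4).
Player 1 gets 6 moving first and 8 moving second, so Player 1 prefers to move second.

second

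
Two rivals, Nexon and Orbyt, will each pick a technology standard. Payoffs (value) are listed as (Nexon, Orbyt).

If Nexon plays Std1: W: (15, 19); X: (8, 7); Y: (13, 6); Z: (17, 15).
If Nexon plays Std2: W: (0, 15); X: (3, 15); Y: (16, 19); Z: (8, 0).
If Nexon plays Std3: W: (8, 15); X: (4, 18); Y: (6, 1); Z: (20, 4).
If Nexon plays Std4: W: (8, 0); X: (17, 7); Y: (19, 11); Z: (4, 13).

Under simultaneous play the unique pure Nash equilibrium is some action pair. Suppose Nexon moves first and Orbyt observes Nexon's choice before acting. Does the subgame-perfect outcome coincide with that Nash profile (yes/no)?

Solve by backward induction (Nexon leads).
- Std1 → Orbyt plays W (best of 19, 7, 6, 15); Nexon gets 15.
- Std2 → Orbyt plays Y (best of 15, 15, 19, 0); Nexon gets 16.
- Std3 → Orbyt plays X (best of 15, 18, 1, 4); Nexon gets 4.
- Std4 → Orbyt plays Z (best of 0, 7, 11, 13); Nexon gets 4.
Nexon's induced payoffs are 15, 16, 4, 4, so Nexon commits to Std2. Subgame-perfect outcome: (Std2, Y) with payoffs (16, 19).
Now find the simultaneous Nash equilibrium.
Nexon's best replies: W→Std1; X→Std4; Y→Std4; Z→Std3.
Orbyt's best replies: Std1→W; Std2→Y; Std3→X; Std4→Z.
The unique mutual best reply is (Std1, W), giving (15, 19).
Sequential outcome (Std2, Y) differs from the Nash profile (Std1, W).

no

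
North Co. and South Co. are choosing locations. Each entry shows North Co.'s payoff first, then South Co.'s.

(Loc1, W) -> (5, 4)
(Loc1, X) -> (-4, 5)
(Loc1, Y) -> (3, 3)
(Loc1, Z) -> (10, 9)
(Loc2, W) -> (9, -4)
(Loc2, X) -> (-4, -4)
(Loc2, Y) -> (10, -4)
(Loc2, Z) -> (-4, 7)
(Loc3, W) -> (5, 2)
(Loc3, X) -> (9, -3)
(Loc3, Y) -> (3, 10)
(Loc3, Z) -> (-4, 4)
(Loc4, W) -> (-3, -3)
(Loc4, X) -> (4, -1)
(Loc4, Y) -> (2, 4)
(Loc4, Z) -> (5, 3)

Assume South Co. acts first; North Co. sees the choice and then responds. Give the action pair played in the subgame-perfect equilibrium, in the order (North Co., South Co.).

(Loc1, Z)

Backward induction with South Co. moving first.
- W: BR = Loc2, leader payoff -4.
- X: BR = Loc3, leader payoff -3.
- Y: BR = Loc2, leader payoff -4.
- Z: BR = Loc1, leader payoff 9.
South Co.'s induced payoffs are -4, -3, -4, 9, so South Co. commits to Z. Subgame-perfect outcome: (Loc1, Z) with payoffs (10, 9).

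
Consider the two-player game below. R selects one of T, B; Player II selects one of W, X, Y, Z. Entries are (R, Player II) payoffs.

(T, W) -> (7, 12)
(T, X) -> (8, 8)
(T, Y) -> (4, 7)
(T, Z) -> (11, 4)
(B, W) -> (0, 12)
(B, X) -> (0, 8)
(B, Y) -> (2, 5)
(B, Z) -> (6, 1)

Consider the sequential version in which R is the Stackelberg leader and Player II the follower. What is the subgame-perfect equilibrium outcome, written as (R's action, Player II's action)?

(T, W)

Player II best-responds to each possible R move:
- T: BR = W, leader payoff 7.
- B: BR = W, leader payoff 0.
R's induced payoffs are 7, 0, so R commits to T. Subgame-perfect outcome: (T, W) with payoffs (7, 12).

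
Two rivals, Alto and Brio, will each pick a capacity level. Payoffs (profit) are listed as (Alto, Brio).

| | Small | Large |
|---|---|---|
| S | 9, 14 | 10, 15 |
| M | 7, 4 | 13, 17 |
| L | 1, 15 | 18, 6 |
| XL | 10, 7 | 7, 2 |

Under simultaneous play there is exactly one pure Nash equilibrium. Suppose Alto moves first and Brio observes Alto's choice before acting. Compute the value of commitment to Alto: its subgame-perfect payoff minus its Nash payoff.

3

Solve by backward induction (Alto leads).
- S: BR = Large, leader payoff 10.
- M: BR = Large, leader payoff 13.
- L: BR = Small, leader payoff 1.
- XL: BR = Small, leader payoff 10.
Alto's induced payoffs are 10, 13, 1, 10, so Alto commits to M. Subgame-perfect outcome: (M, Large) with payoffs (13, 17).
For the simultaneous game, intersect best replies.
Alto's best replies: Small→XL; Large→L.
Brio's best replies: S→Large; M→Large; L→Small; XL→Small.
The unique mutual best reply is (XL, Small), giving (10, 7).
Alto's commitment gain: 13 − 10 = 3.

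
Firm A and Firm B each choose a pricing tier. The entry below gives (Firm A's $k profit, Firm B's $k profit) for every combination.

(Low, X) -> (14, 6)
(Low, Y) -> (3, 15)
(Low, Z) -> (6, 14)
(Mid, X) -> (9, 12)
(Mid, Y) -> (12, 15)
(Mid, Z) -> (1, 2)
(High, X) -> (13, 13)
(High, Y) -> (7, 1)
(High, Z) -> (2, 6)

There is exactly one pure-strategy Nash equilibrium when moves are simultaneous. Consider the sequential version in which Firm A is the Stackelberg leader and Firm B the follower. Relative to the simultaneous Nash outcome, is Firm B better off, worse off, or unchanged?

Work backward from Firm B's decision.
- Low → Firm B plays Y (best of 6, 15, 14); Firm A gets 3.
- Mid → Firm B plays Y (best of 12, 15, 2); Firm A gets 12.
- High → Firm B plays X (best of 13, 1, 6); Firm A gets 13.
Maximizing over 3, 12, 13, Firm A chooses High. Subgame-perfect outcome: (High, X) with payoffs (13, 13).
For the simultaneous game, intersect best replies.
Firm A's best replies: X→Low; Y→Mid; Z→Low.
Firm B's best replies: Low→Y; Mid→Y; High→X.
The unique mutual best reply is (Mid, Y), giving (12, 15).
Firm B earns 13 sequentially versus 15 at the Nash outcome: worse off.

worse off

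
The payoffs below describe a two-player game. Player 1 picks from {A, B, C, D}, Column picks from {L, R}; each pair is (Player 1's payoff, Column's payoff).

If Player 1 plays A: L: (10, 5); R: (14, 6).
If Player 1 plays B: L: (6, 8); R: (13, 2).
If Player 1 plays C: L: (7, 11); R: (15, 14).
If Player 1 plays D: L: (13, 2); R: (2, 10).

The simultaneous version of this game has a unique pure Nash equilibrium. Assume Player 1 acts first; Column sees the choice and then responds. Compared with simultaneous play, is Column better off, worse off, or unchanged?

unchanged

Work backward from Column's decision.
- A: BR = R, leader payoff 14.
- B: BR = L, leader payoff 6.
- C: BR = R, leader payoff 15.
- D: BR = R, leader payoff 2.
Player 1's induced payoffs are 14, 6, 15, 2, so Player 1 commits to C. Subgame-perfect outcome: (C, R) with payoffs (15, 14).
Under simultaneous play:
Player 1's best replies: L→D; R→C.
Column's best replies: A→R; B→L; C→R; D→R.
Only (C, R) has each player best-responding; Nash payoffs (15, 14).
Column earns 14 sequentially versus 14 at the Nash outcome: unchanged.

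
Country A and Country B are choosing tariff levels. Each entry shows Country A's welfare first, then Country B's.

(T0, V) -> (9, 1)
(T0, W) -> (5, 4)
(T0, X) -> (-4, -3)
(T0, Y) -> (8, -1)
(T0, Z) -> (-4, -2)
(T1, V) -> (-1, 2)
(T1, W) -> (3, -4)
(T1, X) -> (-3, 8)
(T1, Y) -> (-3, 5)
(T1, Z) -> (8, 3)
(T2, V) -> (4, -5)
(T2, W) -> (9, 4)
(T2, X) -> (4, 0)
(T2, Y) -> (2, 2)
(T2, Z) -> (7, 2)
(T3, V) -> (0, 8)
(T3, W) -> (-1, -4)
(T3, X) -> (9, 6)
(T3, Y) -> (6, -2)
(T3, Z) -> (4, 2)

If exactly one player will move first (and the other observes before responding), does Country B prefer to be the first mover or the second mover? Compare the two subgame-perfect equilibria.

first

If Country A leads: Country B's best replies are T0→W, T1→X, T2→W, T3→V; Country A's induced payoffs 5, -3, 9, 0; outcome (T2, W), payoffs (9, 4).
If Country B leads: Country A's best replies are V→T0, W→T2, X→T3, Y→T0, Z→T1; Country B's induced payoffs 1, 4, 6, -1, 3; outcome (T3, X), payoffs (9, 6).
Country B gets 6 moving first and 4 moving second, so Country B prefers to move first.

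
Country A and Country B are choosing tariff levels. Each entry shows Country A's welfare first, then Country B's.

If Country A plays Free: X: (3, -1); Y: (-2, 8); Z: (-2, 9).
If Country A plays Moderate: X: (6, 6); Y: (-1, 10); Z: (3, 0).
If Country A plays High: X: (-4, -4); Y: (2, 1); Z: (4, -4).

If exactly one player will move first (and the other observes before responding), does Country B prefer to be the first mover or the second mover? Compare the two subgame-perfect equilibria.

If Country A leads: Country B's best replies are Free→Z, Moderate→Y, High→Y; Country A's induced payoffs -2, -1, 2; outcome (High, Y), payoffs (2, 1).
If Country B leads: Country A's best replies are X→Moderate, Y→High, Z→High; Country B's induced payoffs 6, 1, -4; outcome (Moderate, X), payoffs (6, 6).
Country B gets 6 moving first and 1 moving second, so Country B prefers to move first.

first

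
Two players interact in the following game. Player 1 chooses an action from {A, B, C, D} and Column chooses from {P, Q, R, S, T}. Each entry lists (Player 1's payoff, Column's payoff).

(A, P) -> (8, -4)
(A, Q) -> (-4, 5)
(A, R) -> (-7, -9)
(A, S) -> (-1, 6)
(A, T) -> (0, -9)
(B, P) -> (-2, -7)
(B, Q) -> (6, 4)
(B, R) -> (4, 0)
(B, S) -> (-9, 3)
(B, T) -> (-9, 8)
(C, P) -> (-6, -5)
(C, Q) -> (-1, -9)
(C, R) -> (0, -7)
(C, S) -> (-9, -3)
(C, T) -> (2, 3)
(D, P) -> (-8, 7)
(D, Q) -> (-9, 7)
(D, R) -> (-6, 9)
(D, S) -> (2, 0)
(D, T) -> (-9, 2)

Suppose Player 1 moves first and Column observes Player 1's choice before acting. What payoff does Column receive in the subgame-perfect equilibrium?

3

Solve by backward induction (Player 1 leads).
- A: Column compares -4, 5, -9, 6, -9 and picks S; Player 1 would get -1.
- B: Column compares -7, 4, 0, 3, 8 and picks T; Player 1 would get -9.
- C: Column compares -5, -9, -7, -3, 3 and picks T; Player 1 would get 2.
- D: Column compares 7, 7, 9, 0, 2 and picks R; Player 1 would get -6.
Maximizing over -1, -9, 2, -6, Player 1 chooses C. Subgame-perfect outcome: (C, T) with payoffs (2, 3).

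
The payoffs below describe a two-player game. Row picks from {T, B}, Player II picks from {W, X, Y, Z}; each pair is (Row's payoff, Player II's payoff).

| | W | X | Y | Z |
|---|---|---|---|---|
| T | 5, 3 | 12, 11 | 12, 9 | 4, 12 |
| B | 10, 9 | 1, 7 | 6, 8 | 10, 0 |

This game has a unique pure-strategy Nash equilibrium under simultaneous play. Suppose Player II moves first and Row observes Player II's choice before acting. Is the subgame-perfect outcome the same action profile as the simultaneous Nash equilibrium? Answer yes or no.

Solve by backward induction (Player II leads).
- W: BR = B, leader payoff 9.
- X: BR = T, leader payoff 11.
- Y: BR = T, leader payoff 9.
- Z: BR = B, leader payoff 0.
Among 9, 11, 9, 0, the best is 11 at X. Subgame-perfect outcome: (T, X) with payoffs (12, 11).
Under simultaneous play:
Row's best replies: W→B; X→T; Y→T; Z→B.
Player II's best replies: T→Z; B→W.
Only (B, W) has each player best-responding; Nash payoffs (10, 9).
Sequential outcome (T, X) differs from the Nash profile (B, W).

no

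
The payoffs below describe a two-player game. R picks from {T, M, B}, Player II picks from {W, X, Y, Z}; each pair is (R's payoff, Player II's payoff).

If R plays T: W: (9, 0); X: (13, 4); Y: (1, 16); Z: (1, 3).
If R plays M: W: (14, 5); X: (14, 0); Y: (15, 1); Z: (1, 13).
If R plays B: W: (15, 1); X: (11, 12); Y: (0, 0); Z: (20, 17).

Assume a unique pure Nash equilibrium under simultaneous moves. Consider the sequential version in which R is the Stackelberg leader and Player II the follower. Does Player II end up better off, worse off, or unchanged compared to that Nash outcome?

unchanged

Backward induction with R moving first.
- T: Player II compares 0, 4, 16, 3 and picks Y; R would get 1.
- M: Player II compares 5, 0, 1, 13 and picks Z; R would get 1.
- B: Player II compares 1, 12, 0, 17 and picks Z; R would get 20.
R's induced payoffs are 1, 1, 20, so R commits to B. Subgame-perfect outcome: (B, Z) with payoffs (20, 17).
For the simultaneous game, intersect best replies.
R's best replies: W→B; X→M; Y→M; Z→B.
Player II's best replies: T→Y; M→Z; B→Z.
Only (B, Z) has each player best-responding; Nash payoffs (20, 17).
Player II earns 17 sequentially versus 17 at the Nash outcome: unchanged.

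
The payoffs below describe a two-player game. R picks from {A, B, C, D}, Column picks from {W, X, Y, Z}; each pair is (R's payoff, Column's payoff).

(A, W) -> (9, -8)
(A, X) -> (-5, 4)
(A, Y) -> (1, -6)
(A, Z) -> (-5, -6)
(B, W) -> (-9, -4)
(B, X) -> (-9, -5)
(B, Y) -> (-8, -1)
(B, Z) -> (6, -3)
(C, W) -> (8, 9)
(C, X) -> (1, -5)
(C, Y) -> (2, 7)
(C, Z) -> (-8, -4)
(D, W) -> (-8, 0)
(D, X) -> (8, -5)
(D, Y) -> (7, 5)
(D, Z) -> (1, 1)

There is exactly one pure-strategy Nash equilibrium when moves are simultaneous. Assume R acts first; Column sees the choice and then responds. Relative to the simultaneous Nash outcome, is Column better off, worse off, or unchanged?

better off

Column best-responds to each possible R move:
- A → Column plays X (best of -8, 4, -6, -6); R gets -5.
- B → Column plays Y (best of -4, -5, -1, -3); R gets -8.
- C → Column plays W (best of 9, -5, 7, -4); R gets 8.
- D → Column plays Y (best of 0, -5, 5, 1); R gets 7.
Maximizing over -5, -8, 8, 7, R chooses C. Subgame-perfect outcome: (C, W) with payoffs (8, 9).
For the simultaneous game, intersect best replies.
R's best replies: W→A; X→D; Y→D; Z→B.
Column's best replies: A→X; B→Y; C→W; D→Y.
The unique mutual best reply is (D, Y), giving (7, 5).
Column earns 9 sequentially versus 5 at the Nash outcome: better off.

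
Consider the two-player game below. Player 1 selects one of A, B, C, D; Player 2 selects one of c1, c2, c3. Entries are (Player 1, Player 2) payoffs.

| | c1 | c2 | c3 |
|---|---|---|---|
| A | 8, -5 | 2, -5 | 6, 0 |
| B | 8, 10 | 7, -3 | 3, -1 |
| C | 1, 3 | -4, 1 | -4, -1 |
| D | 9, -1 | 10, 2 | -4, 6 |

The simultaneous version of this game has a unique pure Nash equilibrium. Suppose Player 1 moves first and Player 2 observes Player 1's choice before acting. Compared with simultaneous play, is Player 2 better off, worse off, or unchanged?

better off

Work backward from Player 2's decision.
- A: Player 2 compares -5, -5, 0 and picks c3; Player 1 would get 6.
- B: Player 2 compares 10, -3, -1 and picks c1; Player 1 would get 8.
- C: Player 2 compares 3, 1, -1 and picks c1; Player 1 would get 1.
- D: Player 2 compares -1, 2, 6 and picks c3; Player 1 would get -4.
Among 6, 8, 1, -4, the best is 8 at B. Subgame-perfect outcome: (B, c1) with payoffs (8, 10).
Under simultaneous play:
Player 1's best replies: c1→D; c2→D; c3→A.
Player 2's best replies: A→c3; B→c1; C→c1; D→c3.
Only (A, c3) has each player best-responding; Nash payoffs (6, 0).
Player 2 earns 10 sequentially versus 0 at the Nash outcome: better off.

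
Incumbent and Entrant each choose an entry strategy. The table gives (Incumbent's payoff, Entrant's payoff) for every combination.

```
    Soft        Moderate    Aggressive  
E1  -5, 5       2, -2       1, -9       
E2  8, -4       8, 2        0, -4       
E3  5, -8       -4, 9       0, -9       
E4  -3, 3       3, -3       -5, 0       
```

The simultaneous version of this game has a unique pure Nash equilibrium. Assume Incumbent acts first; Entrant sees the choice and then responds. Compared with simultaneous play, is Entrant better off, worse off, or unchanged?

Entrant best-responds to each possible Incumbent move:
- E1 → Entrant plays Soft (best of 5, -2, -9); Incumbent gets -5.
- E2 → Entrant plays Moderate (best of -4, 2, -4); Incumbent gets 8.
- E3 → Entrant plays Moderate (best of -8, 9, -9); Incumbent gets -4.
- E4 → Entrant plays Soft (best of 3, -3, 0); Incumbent gets -3.
Among -5, 8, -4, -3, the best is 8 at E2. Subgame-perfect outcome: (E2, Moderate) with payoffs (8, 2).
Under simultaneous play:
Incumbent's best replies: Soft→E2; Moderate→E2; Aggressive→E1.
Entrant's best replies: E1→Soft; E2→Moderate; E3→Moderate; E4→Soft.
Only (E2, Moderate) has each player best-responding; Nash payoffs (8, 2).
Entrant earns 2 sequentially versus 2 at the Nash outcome: unchanged.

unchanged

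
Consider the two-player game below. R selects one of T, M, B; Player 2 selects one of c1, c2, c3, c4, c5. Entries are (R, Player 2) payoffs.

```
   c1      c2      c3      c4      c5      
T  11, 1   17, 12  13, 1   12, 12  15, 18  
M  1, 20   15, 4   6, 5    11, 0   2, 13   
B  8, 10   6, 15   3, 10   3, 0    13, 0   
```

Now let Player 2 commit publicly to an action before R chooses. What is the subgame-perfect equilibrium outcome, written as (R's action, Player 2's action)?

(T, c5)

R best-responds to each possible Player 2 move:
- c1: R compares 11, 1, 8 and picks T; Player 2 would get 1.
- c2: R compares 17, 15, 6 and picks T; Player 2 would get 12.
- c3: R compares 13, 6, 3 and picks T; Player 2 would get 1.
- c4: R compares 12, 11, 3 and picks T; Player 2 would get 12.
- c5: R compares 15, 2, 13 and picks T; Player 2 would get 18.
Maximizing over 1, 12, 1, 12, 18, Player 2 chooses c5. Subgame-perfect outcome: (T, c5) with payoffs (15, 18).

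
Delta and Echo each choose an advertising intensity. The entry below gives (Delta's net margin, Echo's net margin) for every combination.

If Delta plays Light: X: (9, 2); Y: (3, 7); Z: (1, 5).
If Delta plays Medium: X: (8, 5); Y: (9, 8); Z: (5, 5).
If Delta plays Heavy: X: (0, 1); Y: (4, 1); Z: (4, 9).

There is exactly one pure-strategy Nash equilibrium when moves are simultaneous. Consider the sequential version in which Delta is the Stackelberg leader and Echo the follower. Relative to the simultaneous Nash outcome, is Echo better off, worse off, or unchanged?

Backward induction with Delta moving first.
- Light → Echo plays Y (best of 2, 7, 5); Delta gets 3.
- Medium → Echo plays Y (best of 5, 8, 5); Delta gets 9.
- Heavy → Echo plays Z (best of 1, 1, 9); Delta gets 4.
Delta's induced payoffs are 3, 9, 4, so Delta commits to Medium. Subgame-perfect outcome: (Medium, Y) with payoffs (9, 8).
Now find the simultaneous Nash equilibrium.
Delta's best replies: X→Light; Y→Medium; Z→Medium.
Echo's best replies: Light→Y; Medium→Y; Heavy→Z.
Only (Medium, Y) has each player best-responding; Nash payoffs (9, 8).
Echo earns 8 sequentially versus 8 at the Nash outcome: unchanged.

unchanged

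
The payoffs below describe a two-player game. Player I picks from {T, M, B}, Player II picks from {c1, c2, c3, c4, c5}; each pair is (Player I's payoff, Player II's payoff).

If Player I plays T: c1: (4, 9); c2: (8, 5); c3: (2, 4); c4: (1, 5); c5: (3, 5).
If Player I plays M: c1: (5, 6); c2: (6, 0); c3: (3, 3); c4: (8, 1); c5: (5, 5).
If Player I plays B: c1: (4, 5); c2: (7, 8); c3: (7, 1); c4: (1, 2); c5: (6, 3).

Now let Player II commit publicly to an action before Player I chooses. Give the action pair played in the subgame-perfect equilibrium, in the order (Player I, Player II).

Backward induction with Player II moving first.
- c1 → Player I plays M (best of 4, 5, 4); Player II gets 6.
- c2 → Player I plays T (best of 8, 6, 7); Player II gets 5.
- c3 → Player I plays B (best of 2, 3, 7); Player II gets 1.
- c4 → Player I plays M (best of 1, 8, 1); Player II gets 1.
- c5 → Player I plays B (best of 3, 5, 6); Player II gets 3.
Player II's induced payoffs are 6, 5, 1, 1, 3, so Player II commits to c1. Subgame-perfect outcome: (M, c1) with payoffs (5, 6).

(M, c1)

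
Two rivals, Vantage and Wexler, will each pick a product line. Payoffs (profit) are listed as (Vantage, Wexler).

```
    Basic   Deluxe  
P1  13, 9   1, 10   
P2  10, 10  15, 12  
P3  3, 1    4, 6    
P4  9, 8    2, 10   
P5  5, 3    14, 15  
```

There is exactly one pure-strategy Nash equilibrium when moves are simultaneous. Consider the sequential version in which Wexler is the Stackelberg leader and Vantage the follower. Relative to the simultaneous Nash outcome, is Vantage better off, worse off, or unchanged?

unchanged

Solve by backward induction (Wexler leads).
- Basic → Vantage plays P1 (best of 13, 10, 3, 9, 5); Wexler gets 9.
- Deluxe → Vantage plays P2 (best of 1, 15, 4, 2, 14); Wexler gets 12.
Wexler's induced payoffs are 9, 12, so Wexler commits to Deluxe. Subgame-perfect outcome: (P2, Deluxe) with payoffs (15, 12).
Under simultaneous play:
Vantage's best replies: Basic→P1; Deluxe→P2.
Wexler's best replies: P1→Deluxe; P2→Deluxe; P3→Deluxe; P4→Deluxe; P5→Deluxe.
Only (P2, Deluxe) has each player best-responding; Nash payoffs (15, 12).
Vantage earns 15 sequentially versus 15 at the Nash outcome: unchanged.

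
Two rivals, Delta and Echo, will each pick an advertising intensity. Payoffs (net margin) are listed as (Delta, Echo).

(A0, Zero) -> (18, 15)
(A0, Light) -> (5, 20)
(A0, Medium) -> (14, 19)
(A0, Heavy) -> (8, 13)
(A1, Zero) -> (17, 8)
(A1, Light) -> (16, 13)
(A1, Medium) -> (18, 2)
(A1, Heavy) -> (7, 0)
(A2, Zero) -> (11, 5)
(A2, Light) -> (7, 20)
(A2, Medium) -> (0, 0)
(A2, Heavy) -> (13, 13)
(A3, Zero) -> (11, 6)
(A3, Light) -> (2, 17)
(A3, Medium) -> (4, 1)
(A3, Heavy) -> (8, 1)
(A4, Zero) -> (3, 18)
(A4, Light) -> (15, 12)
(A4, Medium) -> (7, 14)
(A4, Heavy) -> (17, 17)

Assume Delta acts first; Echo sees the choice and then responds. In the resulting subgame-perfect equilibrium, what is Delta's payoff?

Work backward from Echo's decision.
- A0 → Echo plays Light (best of 15, 20, 19, 13); Delta gets 5.
- A1 → Echo plays Light (best of 8, 13, 2, 0); Delta gets 16.
- A2 → Echo plays Light (best of 5, 20, 0, 13); Delta gets 7.
- A3 → Echo plays Light (best of 6, 17, 1, 1); Delta gets 2.
- A4 → Echo plays Zero (best of 18, 12, 14, 17); Delta gets 3.
Among 5, 16, 7, 2, 3, the best is 16 at A1. Subgame-perfect outcome: (A1, Light) with payoffs (16, 13).

16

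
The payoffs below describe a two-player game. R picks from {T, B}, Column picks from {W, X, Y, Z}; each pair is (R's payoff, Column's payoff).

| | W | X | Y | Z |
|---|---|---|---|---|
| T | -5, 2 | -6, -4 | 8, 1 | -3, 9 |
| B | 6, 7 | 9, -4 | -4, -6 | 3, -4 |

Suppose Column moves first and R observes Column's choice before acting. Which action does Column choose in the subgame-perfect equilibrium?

W

Work backward from R's decision.
- W → R plays B (best of -5, 6); Column gets 7.
- X → R plays B (best of -6, 9); Column gets -4.
- Y → R plays T (best of 8, -4); Column gets 1.
- Z → R plays B (best of -3, 3); Column gets -4.
Column's induced payoffs are 7, -4, 1, -4, so Column commits to W. Subgame-perfect outcome: (B, W) with payoffs (6, 7).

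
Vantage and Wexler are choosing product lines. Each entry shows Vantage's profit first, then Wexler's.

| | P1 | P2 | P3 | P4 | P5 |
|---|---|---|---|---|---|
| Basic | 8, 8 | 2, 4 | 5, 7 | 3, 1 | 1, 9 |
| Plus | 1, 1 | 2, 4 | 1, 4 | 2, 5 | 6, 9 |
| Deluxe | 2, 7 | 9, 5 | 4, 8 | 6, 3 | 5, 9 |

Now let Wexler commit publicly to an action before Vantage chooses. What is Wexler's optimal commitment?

Solve by backward induction (Wexler leads).
- P1: Vantage compares 8, 1, 2 and picks Basic; Wexler would get 8.
- P2: Vantage compares 2, 2, 9 and picks Deluxe; Wexler would get 5.
- P3: Vantage compares 5, 1, 4 and picks Basic; Wexler would get 7.
- P4: Vantage compares 3, 2, 6 and picks Deluxe; Wexler would get 3.
- P5: Vantage compares 1, 6, 5 and picks Plus; Wexler would get 9.
Among 8, 5, 7, 3, 9, the best is 9 at P5. Subgame-perfect outcome: (Plus, P5) with payoffs (6, 9).

P5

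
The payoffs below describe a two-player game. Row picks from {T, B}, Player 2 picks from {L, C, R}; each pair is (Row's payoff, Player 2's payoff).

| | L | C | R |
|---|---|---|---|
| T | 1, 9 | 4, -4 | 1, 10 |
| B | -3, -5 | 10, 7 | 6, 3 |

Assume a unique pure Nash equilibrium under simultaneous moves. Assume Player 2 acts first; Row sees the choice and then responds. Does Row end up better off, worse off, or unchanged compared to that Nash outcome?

Work backward from Row's decision.
- L: Row compares 1, -3 and picks T; Player 2 would get 9.
- C: Row compares 4, 10 and picks B; Player 2 would get 7.
- R: Row compares 1, 6 and picks B; Player 2 would get 3.
Player 2's induced payoffs are 9, 7, 3, so Player 2 commits to L. Subgame-perfect outcome: (T, L) with payoffs (1, 9).
Under simultaneous play:
Row's best replies: L→T; C→B; R→B.
Player 2's best replies: T→R; B→C.
Only (B, C) has each player best-responding; Nash payoffs (10, 7).
Row earns 1 sequentially versus 10 at the Nash outcome: worse off.

worse off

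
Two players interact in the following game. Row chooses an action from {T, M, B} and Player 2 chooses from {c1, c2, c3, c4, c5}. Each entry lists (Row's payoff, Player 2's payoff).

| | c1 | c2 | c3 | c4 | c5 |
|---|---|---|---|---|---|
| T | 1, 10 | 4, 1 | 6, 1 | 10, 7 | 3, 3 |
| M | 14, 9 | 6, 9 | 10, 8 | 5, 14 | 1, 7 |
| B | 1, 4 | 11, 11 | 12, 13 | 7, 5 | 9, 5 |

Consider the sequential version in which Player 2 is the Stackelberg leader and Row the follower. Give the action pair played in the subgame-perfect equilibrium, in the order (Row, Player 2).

Row best-responds to each possible Player 2 move:
- c1: Row compares 1, 14, 1 and picks M; Player 2 would get 9.
- c2: Row compares 4, 6, 11 and picks B; Player 2 would get 11.
- c3: Row compares 6, 10, 12 and picks B; Player 2 would get 13.
- c4: Row compares 10, 5, 7 and picks T; Player 2 would get 7.
- c5: Row compares 3, 1, 9 and picks B; Player 2 would get 5.
Player 2's induced payoffs are 9, 11, 13, 7, 5, so Player 2 commits to c3. Subgame-perfect outcome: (B, c3) with payoffs (12, 13).

(B, c3)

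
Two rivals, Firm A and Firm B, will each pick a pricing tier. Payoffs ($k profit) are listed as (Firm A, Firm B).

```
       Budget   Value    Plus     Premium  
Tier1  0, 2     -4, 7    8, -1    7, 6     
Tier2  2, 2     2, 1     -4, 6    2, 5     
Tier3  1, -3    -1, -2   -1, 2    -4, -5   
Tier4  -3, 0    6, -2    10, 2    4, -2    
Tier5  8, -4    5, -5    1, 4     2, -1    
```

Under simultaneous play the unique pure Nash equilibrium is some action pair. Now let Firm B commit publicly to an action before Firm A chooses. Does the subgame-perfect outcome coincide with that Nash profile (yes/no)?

Work backward from Firm A's decision.
- Budget: Firm A compares 0, 2, 1, -3, 8 and picks Tier5; Firm B would get -4.
- Value: Firm A compares -4, 2, -1, 6, 5 and picks Tier4; Firm B would get -2.
- Plus: Firm A compares 8, -4, -1, 10, 1 and picks Tier4; Firm B would get 2.
- Premium: Firm A compares 7, 2, -4, 4, 2 and picks Tier1; Firm B would get 6.
Maximizing over -4, -2, 2, 6, Firm B chooses Premium. Subgame-perfect outcome: (Tier1, Premium) with payoffs (7, 6).
Now find the simultaneous Nash equilibrium.
Firm A's best replies: Budget→Tier5; Value→Tier4; Plus→Tier4; Premium→Tier1.
Firm B's best replies: Tier1→Value; Tier2→Plus; Tier3→Plus; Tier4→Plus; Tier5→Plus.
Only (Tier4, Plus) has each player best-responding; Nash payoffs (10, 2).
Sequential outcome (Tier1, Premium) differs from the Nash profile (Tier4, Plus).

no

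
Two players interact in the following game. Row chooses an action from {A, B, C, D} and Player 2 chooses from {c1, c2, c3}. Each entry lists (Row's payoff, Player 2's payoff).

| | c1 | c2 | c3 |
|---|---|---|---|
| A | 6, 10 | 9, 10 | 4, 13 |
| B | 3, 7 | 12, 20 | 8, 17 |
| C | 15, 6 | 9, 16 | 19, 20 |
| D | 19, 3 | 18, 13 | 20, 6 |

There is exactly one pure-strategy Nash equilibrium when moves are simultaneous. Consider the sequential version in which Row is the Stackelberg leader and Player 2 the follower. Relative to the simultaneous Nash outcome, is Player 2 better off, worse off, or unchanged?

better off

Solve by backward induction (Row leads).
- A → Player 2 plays c3 (best of 10, 10, 13); Row gets 4.
- B → Player 2 plays c2 (best of 7, 20, 17); Row gets 12.
- C → Player 2 plays c3 (best of 6, 16, 20); Row gets 19.
- D → Player 2 plays c2 (best of 3, 13, 6); Row gets 18.
Row's induced payoffs are 4, 12, 19, 18, so Row commits to C. Subgame-perfect outcome: (C, c3) with payoffs (19, 20).
For the simultaneous game, intersect best replies.
Row's best replies: c1→D; c2→D; c3→D.
Player 2's best replies: A→c3; B→c2; C→c3; D→c2.
The unique mutual best reply is (D, c2), giving (18, 13).
Player 2 earns 20 sequentially versus 13 at the Nash outcome: better off.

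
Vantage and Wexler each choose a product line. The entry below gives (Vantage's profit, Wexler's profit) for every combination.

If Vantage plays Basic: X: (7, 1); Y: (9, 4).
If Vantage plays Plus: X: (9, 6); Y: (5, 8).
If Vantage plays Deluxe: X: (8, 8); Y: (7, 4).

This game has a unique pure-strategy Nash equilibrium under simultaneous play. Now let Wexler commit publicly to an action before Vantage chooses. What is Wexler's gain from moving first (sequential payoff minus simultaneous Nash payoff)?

Solve by backward induction (Wexler leads).
- X → Vantage plays Plus (best of 7, 9, 8); Wexler gets 6.
- Y → Vantage plays Basic (best of 9, 5, 7); Wexler gets 4.
Maximizing over 6, 4, Wexler chooses X. Subgame-perfect outcome: (Plus, X) with payoffs (9, 6).
For the simultaneous game, intersect best replies.
Vantage's best replies: X→Plus; Y→Basic.
Wexler's best replies: Basic→Y; Plus→Y; Deluxe→X.
Only (Basic, Y) has each player best-responding; Nash payoffs (9, 4).
Wexler's commitment gain: 6 − 4 = 2.

2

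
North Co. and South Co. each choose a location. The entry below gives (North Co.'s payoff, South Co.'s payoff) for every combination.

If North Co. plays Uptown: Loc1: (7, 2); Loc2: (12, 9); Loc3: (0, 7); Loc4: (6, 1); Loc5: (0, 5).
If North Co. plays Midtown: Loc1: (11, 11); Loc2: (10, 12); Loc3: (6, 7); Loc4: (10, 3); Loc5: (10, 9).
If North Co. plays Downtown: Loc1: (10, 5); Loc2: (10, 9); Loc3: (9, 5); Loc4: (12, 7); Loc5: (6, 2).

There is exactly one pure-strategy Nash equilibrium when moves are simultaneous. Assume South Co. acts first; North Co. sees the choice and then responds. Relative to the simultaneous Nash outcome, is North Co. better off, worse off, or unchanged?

worse off

North Co. best-responds to each possible South Co. move:
- Loc1: BR = Midtown, leader payoff 11.
- Loc2: BR = Uptown, leader payoff 9.
- Loc3: BR = Downtown, leader payoff 5.
- Loc4: BR = Downtown, leader payoff 7.
- Loc5: BR = Midtown, leader payoff 9.
South Co.'s induced payoffs are 11, 9, 5, 7, 9, so South Co. commits to Loc1. Subgame-perfect outcome: (Midtown, Loc1) with payoffs (11, 11).
Now find the simultaneous Nash equilibrium.
North Co.'s best replies: Loc1→Midtown; Loc2→Uptown; Loc3→Downtown; Loc4→Downtown; Loc5→Midtown.
South Co.'s best replies: Uptown→Loc2; Midtown→Loc2; Downtown→Loc2.
Only (Uptown, Loc2) has each player best-responding; Nash payoffs (12, 9).
North Co. earns 11 sequentially versus 12 at the Nash outcome: worse off.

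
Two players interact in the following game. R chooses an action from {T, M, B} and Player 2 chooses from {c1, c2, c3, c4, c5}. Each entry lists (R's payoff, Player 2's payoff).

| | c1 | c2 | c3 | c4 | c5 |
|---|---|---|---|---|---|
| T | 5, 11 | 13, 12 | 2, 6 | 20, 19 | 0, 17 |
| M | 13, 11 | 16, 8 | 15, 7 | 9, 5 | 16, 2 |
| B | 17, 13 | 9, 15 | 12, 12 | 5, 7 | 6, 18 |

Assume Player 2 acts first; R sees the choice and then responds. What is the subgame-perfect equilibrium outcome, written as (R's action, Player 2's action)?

Solve by backward induction (Player 2 leads).
- c1: BR = B, leader payoff 13.
- c2: BR = M, leader payoff 8.
- c3: BR = M, leader payoff 7.
- c4: BR = T, leader payoff 19.
- c5: BR = M, leader payoff 2.
Among 13, 8, 7, 19, 2, the best is 19 at c4. Subgame-perfect outcome: (T, c4) with payoffs (20, 19).

(T, c4)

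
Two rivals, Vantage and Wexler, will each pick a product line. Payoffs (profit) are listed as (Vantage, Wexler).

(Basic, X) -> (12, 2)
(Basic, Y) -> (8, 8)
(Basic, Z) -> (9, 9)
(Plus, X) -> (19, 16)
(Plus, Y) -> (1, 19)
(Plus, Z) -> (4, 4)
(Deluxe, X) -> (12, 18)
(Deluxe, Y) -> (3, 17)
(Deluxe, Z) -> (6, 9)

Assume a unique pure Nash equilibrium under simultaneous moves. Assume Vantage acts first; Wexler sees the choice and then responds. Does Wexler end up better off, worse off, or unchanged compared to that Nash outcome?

Work backward from Wexler's decision.
- Basic: BR = Z, leader payoff 9.
- Plus: BR = Y, leader payoff 1.
- Deluxe: BR = X, leader payoff 12.
Vantage's induced payoffs are 9, 1, 12, so Vantage commits to Deluxe. Subgame-perfect outcome: (Deluxe, X) with payoffs (12, 18).
Under simultaneous play:
Vantage's best replies: X→Plus; Y→Basic; Z→Basic.
Wexler's best replies: Basic→Z; Plus→Y; Deluxe→X.
Only (Basic, Z) has each player best-responding; Nash payoffs (9, 9).
Wexler earns 18 sequentially versus 9 at the Nash outcome: better off.

better off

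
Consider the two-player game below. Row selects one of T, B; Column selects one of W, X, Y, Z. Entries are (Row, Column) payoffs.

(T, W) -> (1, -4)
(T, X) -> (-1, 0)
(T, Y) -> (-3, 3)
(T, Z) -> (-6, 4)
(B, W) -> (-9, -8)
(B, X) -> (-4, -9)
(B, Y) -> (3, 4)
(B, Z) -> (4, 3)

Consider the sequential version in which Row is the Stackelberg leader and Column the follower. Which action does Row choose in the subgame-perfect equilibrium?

Column best-responds to each possible Row move:
- T → Column plays Z (best of -4, 0, 3, 4); Row gets -6.
- B → Column plays Y (best of -8, -9, 4, 3); Row gets 3.
Maximizing over -6, 3, Row chooses B. Subgame-perfect outcome: (B, Y) with payoffs (3, 4).

B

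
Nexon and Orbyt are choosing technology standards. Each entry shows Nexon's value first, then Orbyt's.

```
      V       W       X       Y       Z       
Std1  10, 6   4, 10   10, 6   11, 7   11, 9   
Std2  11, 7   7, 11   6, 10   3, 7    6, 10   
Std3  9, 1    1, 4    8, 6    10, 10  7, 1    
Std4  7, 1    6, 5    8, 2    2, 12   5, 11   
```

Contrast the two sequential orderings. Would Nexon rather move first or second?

first

If Nexon leads: Orbyt's best replies are Std1→W, Std2→W, Std3→Y, Std4→Y; Nexon's induced payoffs 4, 7, 10, 2; outcome (Std3, Y), payoffs (10, 10).
If Orbyt leads: Nexon's best replies are V→Std2, W→Std2, X→Std1, Y→Std1, Z→Std1; Orbyt's induced payoffs 7, 11, 6, 7, 9; outcome (Std2, W), payoffs (7, 11).
Nexon gets 10 moving first and 7 moving second, so Nexon prefers to move first.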